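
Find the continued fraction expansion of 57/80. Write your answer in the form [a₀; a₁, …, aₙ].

[0; 1, 2, 2, 11]

57 ÷ 80 → quotient 0, remainder 57
80 ÷ 57 → quotient 1, remainder 23
57 ÷ 23 → quotient 2, remainder 11
23 ÷ 11 → quotient 2, remainder 1
11 ÷ 1 → quotient 11, remainder 0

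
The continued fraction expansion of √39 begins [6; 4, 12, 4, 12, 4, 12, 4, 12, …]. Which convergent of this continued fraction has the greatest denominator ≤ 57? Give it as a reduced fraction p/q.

a_0 = 6: 6/1  (≤ bound)
a_1 = 4: 25/4  (≤ bound)
a_2 = 12: 306/49  (≤ bound)
a_3 = 4: 1249/200  (> 57, stop)

306/49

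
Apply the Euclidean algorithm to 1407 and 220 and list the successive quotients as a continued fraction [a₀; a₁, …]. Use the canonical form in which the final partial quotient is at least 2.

1407 = 6·220 + 87, so a_0 = 6
220 = 2·87 + 46, so a_1 = 2
87 = 1·46 + 41, so a_2 = 1
46 = 1·41 + 5, so a_3 = 1
41 = 8·5 + 1, so a_4 = 8
5 = 5·1 + 0, so a_5 = 5

[6; 2, 1, 1, 8, 5]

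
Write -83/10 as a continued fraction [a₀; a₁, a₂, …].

Apply division with remainder until the remainder is 0:
-83 ÷ 10 → quotient -9, remainder 7
10 ÷ 7 → quotient 1, remainder 3
7 ÷ 3 → quotient 2, remainder 1
3 ÷ 1 → quotient 3, remainder 0

[-9; 1, 2, 3]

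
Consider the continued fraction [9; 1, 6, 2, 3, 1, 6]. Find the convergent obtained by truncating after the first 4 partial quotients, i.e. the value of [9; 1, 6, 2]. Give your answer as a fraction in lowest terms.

a_0 = 9: 9/1
a_1 = 1: 10/1
a_2 = 6: 69/7
a_3 = 2: 148/15

148/15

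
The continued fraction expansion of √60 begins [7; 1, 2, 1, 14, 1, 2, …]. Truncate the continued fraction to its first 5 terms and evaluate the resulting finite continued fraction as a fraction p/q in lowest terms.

Start with 14.
1 + 1/(14/1) = 1 + 1/14 = 15/14
2 + 1/(15/14) = 2 + 14/15 = 44/15
1 + 1/(44/15) = 1 + 15/44 = 59/44
7 + 1/(59/44) = 7 + 44/59 = 457/59

457/59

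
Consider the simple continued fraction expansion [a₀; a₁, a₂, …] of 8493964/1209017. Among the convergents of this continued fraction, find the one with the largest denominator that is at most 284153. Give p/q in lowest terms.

a_0 = 7: 7/1  (≤ bound)
a_1 = 39: 274/39  (≤ bound)
a_2 = 5: 1377/196  (≤ bound)
a_3 = 11: 15421/2195  (≤ bound)
a_4 = 3: 47640/6781  (≤ bound)
a_5 = 44: 2111581/300559  (> 284153, stop)

47640/6781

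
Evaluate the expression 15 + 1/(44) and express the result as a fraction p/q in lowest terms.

661/44

Use the convergent recurrence hₖ = aₖ·hₖ₋₁ + hₖ₋₂ (and likewise for the denominators kₖ):
a_0 = 15: 15/1
a_1 = 44: 661/44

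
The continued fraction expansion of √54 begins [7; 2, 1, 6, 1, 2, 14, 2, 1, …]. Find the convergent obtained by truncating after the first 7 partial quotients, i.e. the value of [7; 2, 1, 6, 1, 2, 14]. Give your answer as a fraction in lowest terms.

6959/947

Start with 14.
2 + 1/(14/1) = 2 + 1/14 = 29/14
1 + 1/(29/14) = 1 + 14/29 = 43/29
6 + 1/(43/29) = 6 + 29/43 = 287/43
1 + 1/(287/43) = 1 + 43/287 = 330/287
2 + 1/(330/287) = 2 + 287/330 = 947/330
7 + 1/(947/330) = 7 + 330/947 = 6959/947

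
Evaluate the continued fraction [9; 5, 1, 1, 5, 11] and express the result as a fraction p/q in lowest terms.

6261/682

Compute successive convergents:
a_0 = 9: 9/1
a_1 = 5: 46/5
a_2 = 1: 55/6
a_3 = 1: 101/11
a_4 = 5: 560/61
a_5 = 11: 6261/682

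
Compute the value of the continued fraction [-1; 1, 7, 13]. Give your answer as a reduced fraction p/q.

-13/105

Use the convergent recurrence hₖ = aₖ·hₖ₋₁ + hₖ₋₂ (and likewise for the denominators kₖ):
a_0 = -1: -1/1
a_1 = 1: 0/1
a_2 = 7: -1/8
a_3 = 13: -13/105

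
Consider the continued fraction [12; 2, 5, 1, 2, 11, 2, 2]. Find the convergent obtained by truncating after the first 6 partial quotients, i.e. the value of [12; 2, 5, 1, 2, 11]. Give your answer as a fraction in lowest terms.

5233/420

a_0 = 12: 12/1
a_1 = 2: 25/2
a_2 = 5: 137/11
a_3 = 1: 162/13
a_4 = 2: 461/37
a_5 = 11: 5233/420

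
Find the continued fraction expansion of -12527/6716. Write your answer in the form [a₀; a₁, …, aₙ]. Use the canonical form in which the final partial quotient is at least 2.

Repeatedly divide and take the remainder:
-12527 ÷ 6716 → quotient -2, remainder 905
6716 ÷ 905 → quotient 7, remainder 381
905 ÷ 381 → quotient 2, remainder 143
381 ÷ 143 → quotient 2, remainder 95
143 ÷ 95 → quotient 1, remainder 48
95 ÷ 48 → quotient 1, remainder 47
48 ÷ 47 → quotient 1, remainder 1
47 ÷ 1 → quotient 47, remainder 0

[-2; 7, 2, 2, 1, 1, 1, 47]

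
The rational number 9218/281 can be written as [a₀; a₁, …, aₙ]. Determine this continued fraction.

[32; 1, 4, 9, 6]

9218 = 32·281 + 226, so a_0 = 32
281 = 1·226 + 55, so a_1 = 1
226 = 4·55 + 6, so a_2 = 4
55 = 9·6 + 1, so a_3 = 9
6 = 6·1 + 0, so a_4 = 6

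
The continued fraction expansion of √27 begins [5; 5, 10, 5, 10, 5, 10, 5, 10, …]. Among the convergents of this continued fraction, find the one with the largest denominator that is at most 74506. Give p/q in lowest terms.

a_0 = 5: 5/1  (≤ bound)
a_1 = 5: 26/5  (≤ bound)
a_2 = 10: 265/51  (≤ bound)
a_3 = 5: 1351/260  (≤ bound)
a_4 = 10: 13775/2651  (≤ bound)
a_5 = 5: 70226/13515  (≤ bound)
a_6 = 10: 716035/137801  (> 74506, stop)

70226/13515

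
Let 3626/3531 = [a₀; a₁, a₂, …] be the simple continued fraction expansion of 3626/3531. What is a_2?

Repeatedly divide and take the remainder:
⌊3626/3531⌋ = 1, remainder 95
⌊3531/95⌋ = 37, remainder 16
⌊95/16⌋ = 5, remainder 15

5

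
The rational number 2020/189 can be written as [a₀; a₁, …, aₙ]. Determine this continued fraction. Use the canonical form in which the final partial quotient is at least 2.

Repeatedly divide and take the remainder:
⌊2020/189⌋ = 10, remainder 130
⌊189/130⌋ = 1, remainder 59
⌊130/59⌋ = 2, remainder 12
⌊59/12⌋ = 4, remainder 11
⌊12/11⌋ = 1, remainder 1
⌊11/1⌋ = 11, remainder 0

[10; 1, 2, 4, 1, 11]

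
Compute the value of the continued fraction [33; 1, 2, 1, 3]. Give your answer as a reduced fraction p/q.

Start with 3.
1 + 1/(3/1) = 1 + 1/3 = 4/3
2 + 1/(4/3) = 2 + 3/4 = 11/4
1 + 1/(11/4) = 1 + 4/11 = 15/11
33 + 1/(15/11) = 33 + 11/15 = 506/15

506/15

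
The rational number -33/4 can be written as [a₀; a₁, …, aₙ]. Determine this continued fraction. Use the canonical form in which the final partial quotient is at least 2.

[-9; 1, 3]

⌊-33/4⌋ = -9, remainder 3
⌊4/3⌋ = 1, remainder 1
⌊3/1⌋ = 3, remainder 0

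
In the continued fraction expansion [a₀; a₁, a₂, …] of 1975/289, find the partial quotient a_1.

1

1975 = 6·289 + 241, so a_0 = 6
289 = 1·241 + 48, so a_1 = 1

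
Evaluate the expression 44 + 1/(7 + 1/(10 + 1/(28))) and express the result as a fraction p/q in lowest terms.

Start with 28.
10 + 1/(28/1) = 10 + 1/28 = 281/28
7 + 1/(281/28) = 7 + 28/281 = 1995/281
44 + 1/(1995/281) = 44 + 281/1995 = 88061/1995

88061/1995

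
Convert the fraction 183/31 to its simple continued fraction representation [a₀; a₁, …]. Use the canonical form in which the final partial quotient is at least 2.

[5; 1, 9, 3]

Run the Euclidean algorithm, recording each quotient:
⌊183/31⌋ = 5, remainder 28
⌊31/28⌋ = 1, remainder 3
⌊28/3⌋ = 9, remainder 1
⌊3/1⌋ = 3, remainder 0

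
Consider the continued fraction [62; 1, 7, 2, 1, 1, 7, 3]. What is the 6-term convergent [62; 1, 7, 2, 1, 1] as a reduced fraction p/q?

Collapse the nested fraction from the inside out:
Start with 1.
1 + 1/(1/1) = 1 + 1/1 = 2/1
2 + 1/(2/1) = 2 + 1/2 = 5/2
7 + 1/(5/2) = 7 + 2/5 = 37/5
1 + 1/(37/5) = 1 + 5/37 = 42/37
62 + 1/(42/37) = 62 + 37/42 = 2641/42

2641/42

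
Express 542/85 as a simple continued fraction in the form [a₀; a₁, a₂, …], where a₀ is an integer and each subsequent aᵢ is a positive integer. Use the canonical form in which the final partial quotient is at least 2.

Run the Euclidean algorithm, recording each quotient:
542 = 6·85 + 32, so a_0 = 6
85 = 2·32 + 21, so a_1 = 2
32 = 1·21 + 11, so a_2 = 1
21 = 1·11 + 10, so a_3 = 1
11 = 1·10 + 1, so a_4 = 1
10 = 10·1 + 0, so a_5 = 10

[6; 2, 1, 1, 1, 10]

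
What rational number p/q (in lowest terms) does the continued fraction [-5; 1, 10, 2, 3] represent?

-327/80

Starting at the tail and folding back:
Start with 3.
2 + 1/(3/1) = 2 + 1/3 = 7/3
10 + 1/(7/3) = 10 + 3/7 = 73/7
1 + 1/(73/7) = 1 + 7/73 = 80/73
-5 + 1/(80/73) = -5 + 73/80 = -327/80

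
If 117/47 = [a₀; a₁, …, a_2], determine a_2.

23

117 = 2·47 + 23, so a_0 = 2
47 = 2·23 + 1, so a_1 = 2
23 = 23·1 + 0, so a_2 = 23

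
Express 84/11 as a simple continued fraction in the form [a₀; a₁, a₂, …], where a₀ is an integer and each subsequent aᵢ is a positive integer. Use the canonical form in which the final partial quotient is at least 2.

Run the Euclidean algorithm, recording each quotient:
⌊84/11⌋ = 7, remainder 7
⌊11/7⌋ = 1, remainder 4
⌊7/4⌋ = 1, remainder 3
⌊4/3⌋ = 1, remainder 1
⌊3/1⌋ = 3, remainder 0

[7; 1, 1, 1, 3]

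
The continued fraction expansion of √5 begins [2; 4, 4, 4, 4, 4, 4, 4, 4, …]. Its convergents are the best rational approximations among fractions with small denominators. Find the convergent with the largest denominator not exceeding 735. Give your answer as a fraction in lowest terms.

List convergents until the denominator exceeds the bound:
a_0 = 2: 2/1  (≤ bound)
a_1 = 4: 9/4  (≤ bound)
a_2 = 4: 38/17  (≤ bound)
a_3 = 4: 161/72  (≤ bound)
a_4 = 4: 682/305  (≤ bound)
a_5 = 4: 2889/1292  (> 735, stop)

682/305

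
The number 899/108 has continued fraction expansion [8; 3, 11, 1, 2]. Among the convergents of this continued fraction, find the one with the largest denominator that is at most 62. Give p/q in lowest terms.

308/37

a_0 = 8: 8/1  (≤ bound)
a_1 = 3: 25/3  (≤ bound)
a_2 = 11: 283/34  (≤ bound)
a_3 = 1: 308/37  (≤ bound)
a_4 = 2: 899/108  (> 62, stop)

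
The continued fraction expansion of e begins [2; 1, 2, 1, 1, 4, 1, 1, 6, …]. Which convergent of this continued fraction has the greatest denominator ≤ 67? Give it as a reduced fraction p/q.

106/39

List convergents until the denominator exceeds the bound:
a_0 = 2: 2/1  (≤ bound)
a_1 = 1: 3/1  (≤ bound)
a_2 = 2: 8/3  (≤ bound)
a_3 = 1: 11/4  (≤ bound)
a_4 = 1: 19/7  (≤ bound)
a_5 = 4: 87/32  (≤ bound)
a_6 = 1: 106/39  (≤ bound)
a_7 = 1: 193/71  (> 67, stop)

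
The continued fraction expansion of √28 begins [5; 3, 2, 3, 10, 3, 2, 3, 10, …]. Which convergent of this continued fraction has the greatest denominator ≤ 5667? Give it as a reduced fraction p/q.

List convergents until the denominator exceeds the bound:
a_0 = 5: 5/1  (≤ bound)
a_1 = 3: 16/3  (≤ bound)
a_2 = 2: 37/7  (≤ bound)
a_3 = 3: 127/24  (≤ bound)
a_4 = 10: 1307/247  (≤ bound)
a_5 = 3: 4048/765  (≤ bound)
a_6 = 2: 9403/1777  (≤ bound)
a_7 = 3: 32257/6096  (> 5667, stop)

9403/1777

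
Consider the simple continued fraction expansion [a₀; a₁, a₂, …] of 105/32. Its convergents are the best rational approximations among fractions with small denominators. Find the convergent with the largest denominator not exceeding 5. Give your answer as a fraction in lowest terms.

a_0 = 3: 3/1  (≤ bound)
a_1 = 3: 10/3  (≤ bound)
a_2 = 1: 13/4  (≤ bound)
a_3 = 1: 23/7  (> 5, stop)

13/4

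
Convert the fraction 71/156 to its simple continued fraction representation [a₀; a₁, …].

[0; 2, 5, 14]

71 = 0·156 + 71, so a_0 = 0
156 = 2·71 + 14, so a_1 = 2
71 = 5·14 + 1, so a_2 = 5
14 = 14·1 + 0, so a_3 = 14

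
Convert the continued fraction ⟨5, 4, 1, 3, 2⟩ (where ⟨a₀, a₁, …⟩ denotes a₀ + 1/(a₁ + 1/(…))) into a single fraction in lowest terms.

224/43

Starting at the tail and folding back:
Start with 2.
3 + 1/(2/1) = 3 + 1/2 = 7/2
1 + 1/(7/2) = 1 + 2/7 = 9/7
4 + 1/(9/7) = 4 + 7/9 = 43/9
5 + 1/(43/9) = 5 + 9/43 = 224/43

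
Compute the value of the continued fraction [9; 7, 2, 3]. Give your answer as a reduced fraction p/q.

a_0 = 9: 9/1
a_1 = 7: 64/7
a_2 = 2: 137/15
a_3 = 3: 475/52

475/52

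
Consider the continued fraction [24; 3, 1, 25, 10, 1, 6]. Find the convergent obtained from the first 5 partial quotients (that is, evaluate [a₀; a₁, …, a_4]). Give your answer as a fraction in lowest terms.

Build up convergents one term at a time:
a_0 = 24: 24/1
a_1 = 3: 73/3
a_2 = 1: 97/4
a_3 = 25: 2498/103
a_4 = 10: 25077/1034

25077/1034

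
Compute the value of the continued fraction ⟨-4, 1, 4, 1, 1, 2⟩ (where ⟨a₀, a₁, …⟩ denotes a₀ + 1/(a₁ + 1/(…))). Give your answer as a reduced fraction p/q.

Starting at the tail and folding back:
Start with 2.
1 + 1/(2/1) = 1 + 1/2 = 3/2
1 + 1/(3/2) = 1 + 2/3 = 5/3
4 + 1/(5/3) = 4 + 3/5 = 23/5
1 + 1/(23/5) = 1 + 5/23 = 28/23
-4 + 1/(28/23) = -4 + 23/28 = -89/28

-89/28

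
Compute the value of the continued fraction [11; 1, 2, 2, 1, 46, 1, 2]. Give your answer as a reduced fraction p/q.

16626/1421

Start with 2.
1 + 1/(2/1) = 1 + 1/2 = 3/2
46 + 1/(3/2) = 46 + 2/3 = 140/3
1 + 1/(140/3) = 1 + 3/140 = 143/140
2 + 1/(143/140) = 2 + 140/143 = 426/143
2 + 1/(426/143) = 2 + 143/426 = 995/426
1 + 1/(995/426) = 1 + 426/995 = 1421/995
11 + 1/(1421/995) = 11 + 995/1421 = 16626/1421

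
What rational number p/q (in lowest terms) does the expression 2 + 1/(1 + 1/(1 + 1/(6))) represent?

33/13

Work from the innermost term outward:
Start with 6.
1 + 1/(6/1) = 1 + 1/6 = 7/6
1 + 1/(7/6) = 1 + 6/7 = 13/7
2 + 1/(13/7) = 2 + 7/13 = 33/13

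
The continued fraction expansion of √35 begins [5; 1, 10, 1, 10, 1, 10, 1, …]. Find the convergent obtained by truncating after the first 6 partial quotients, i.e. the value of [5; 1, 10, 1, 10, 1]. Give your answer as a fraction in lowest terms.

846/143

Build up convergents one term at a time:
a_0 = 5: 5/1
a_1 = 1: 6/1
a_2 = 10: 65/11
a_3 = 1: 71/12
a_4 = 10: 775/131
a_5 = 1: 846/143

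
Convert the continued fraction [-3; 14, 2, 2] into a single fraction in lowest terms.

Collapse the nested fraction from the inside out:
Start with 2.
2 + 1/(2/1) = 2 + 1/2 = 5/2
14 + 1/(5/2) = 14 + 2/5 = 72/5
-3 + 1/(72/5) = -3 + 5/72 = -211/72

-211/72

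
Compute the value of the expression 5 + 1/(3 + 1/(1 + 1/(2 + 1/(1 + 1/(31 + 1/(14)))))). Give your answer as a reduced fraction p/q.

Collapse the nested fraction from the inside out:
Start with 14.
31 + 1/(14/1) = 31 + 1/14 = 435/14
1 + 1/(435/14) = 1 + 14/435 = 449/435
2 + 1/(449/435) = 2 + 435/449 = 1333/449
1 + 1/(1333/449) = 1 + 449/1333 = 1782/1333
3 + 1/(1782/1333) = 3 + 1333/1782 = 6679/1782
5 + 1/(6679/1782) = 5 + 1782/6679 = 35177/6679

35177/6679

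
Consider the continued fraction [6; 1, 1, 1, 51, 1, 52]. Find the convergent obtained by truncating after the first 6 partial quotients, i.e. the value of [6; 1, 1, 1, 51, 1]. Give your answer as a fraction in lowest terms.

1053/158

Start with 1.
51 + 1/(1/1) = 51 + 1/1 = 52/1
1 + 1/(52/1) = 1 + 1/52 = 53/52
1 + 1/(53/52) = 1 + 52/53 = 105/53
1 + 1/(105/53) = 1 + 53/105 = 158/105
6 + 1/(158/105) = 6 + 105/158 = 1053/158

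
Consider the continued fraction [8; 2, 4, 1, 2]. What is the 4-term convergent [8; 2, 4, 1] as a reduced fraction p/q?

Use the convergent recurrence hₖ = aₖ·hₖ₋₁ + hₖ₋₂ (and likewise for the denominators kₖ):
a_0 = 8: 8/1
a_1 = 2: 17/2
a_2 = 4: 76/9
a_3 = 1: 93/11

93/11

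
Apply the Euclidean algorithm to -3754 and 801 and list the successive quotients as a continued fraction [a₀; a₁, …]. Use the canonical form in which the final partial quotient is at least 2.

[-5; 3, 5, 4, 2, 1, 3]

Repeatedly divide and take the remainder:
⌊-3754/801⌋ = -5, remainder 251
⌊801/251⌋ = 3, remainder 48
⌊251/48⌋ = 5, remainder 11
⌊48/11⌋ = 4, remainder 4
⌊11/4⌋ = 2, remainder 3
⌊4/3⌋ = 1, remainder 1
⌊3/1⌋ = 3, remainder 0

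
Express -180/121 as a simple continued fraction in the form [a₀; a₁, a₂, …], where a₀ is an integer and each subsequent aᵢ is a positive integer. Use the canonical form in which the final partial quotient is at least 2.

-180 = -2·121 + 62, so a_0 = -2
121 = 1·62 + 59, so a_1 = 1
62 = 1·59 + 3, so a_2 = 1
59 = 19·3 + 2, so a_3 = 19
3 = 1·2 + 1, so a_4 = 1
2 = 2·1 + 0, so a_5 = 2

[-2; 1, 1, 19, 1, 2]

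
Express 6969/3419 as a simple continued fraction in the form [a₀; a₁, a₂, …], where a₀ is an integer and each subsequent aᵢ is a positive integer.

[2; 26, 10, 13]

6969 ÷ 3419 → quotient 2, remainder 131
3419 ÷ 131 → quotient 26, remainder 13
131 ÷ 13 → quotient 10, remainder 1
13 ÷ 1 → quotient 13, remainder 0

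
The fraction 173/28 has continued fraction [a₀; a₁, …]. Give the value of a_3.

1

173 = 6·28 + 5, so a_0 = 6
28 = 5·5 + 3, so a_1 = 5
5 = 1·3 + 2, so a_2 = 1
3 = 1·2 + 1, so a_3 = 1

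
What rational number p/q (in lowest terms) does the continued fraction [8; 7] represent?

57/7

Collapse the nested fraction from the inside out:
Start with 7.
8 + 1/(7/1) = 8 + 1/7 = 57/7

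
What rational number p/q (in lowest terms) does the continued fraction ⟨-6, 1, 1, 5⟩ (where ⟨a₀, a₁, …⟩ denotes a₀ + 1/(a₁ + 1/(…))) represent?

-60/11

Use the convergent recurrence hₖ = aₖ·hₖ₋₁ + hₖ₋₂ (and likewise for the denominators kₖ):
a_0 = -6: -6/1
a_1 = 1: -5/1
a_2 = 1: -11/2
a_3 = 5: -60/11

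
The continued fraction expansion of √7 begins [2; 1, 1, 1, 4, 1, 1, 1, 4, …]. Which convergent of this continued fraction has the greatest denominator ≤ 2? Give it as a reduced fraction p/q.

a_0 = 2: 2/1  (≤ bound)
a_1 = 1: 3/1  (≤ bound)
a_2 = 1: 5/2  (≤ bound)
a_3 = 1: 8/3  (> 2, stop)

5/2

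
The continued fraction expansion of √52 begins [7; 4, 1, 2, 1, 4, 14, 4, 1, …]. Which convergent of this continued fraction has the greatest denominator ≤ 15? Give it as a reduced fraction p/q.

a_0 = 7: 7/1  (≤ bound)
a_1 = 4: 29/4  (≤ bound)
a_2 = 1: 36/5  (≤ bound)
a_3 = 2: 101/14  (≤ bound)
a_4 = 1: 137/19  (> 15, stop)

101/14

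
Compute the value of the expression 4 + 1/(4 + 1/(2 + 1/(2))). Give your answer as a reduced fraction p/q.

93/22

Compute successive convergents:
a_0 = 4: 4/1
a_1 = 4: 17/4
a_2 = 2: 38/9
a_3 = 2: 93/22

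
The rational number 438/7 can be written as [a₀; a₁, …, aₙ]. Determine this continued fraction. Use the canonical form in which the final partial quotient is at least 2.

438 = 62·7 + 4, so a_0 = 62
7 = 1·4 + 3, so a_1 = 1
4 = 1·3 + 1, so a_2 = 1
3 = 3·1 + 0, so a_3 = 3

[62; 1, 1, 3]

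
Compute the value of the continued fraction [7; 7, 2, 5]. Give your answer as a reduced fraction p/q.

585/82

Start with 5.
2 + 1/(5/1) = 2 + 1/5 = 11/5
7 + 1/(11/5) = 7 + 5/11 = 82/11
7 + 1/(82/11) = 7 + 11/82 = 585/82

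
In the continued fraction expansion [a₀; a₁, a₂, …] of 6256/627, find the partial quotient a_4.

6256 = 9·627 + 613, so a_0 = 9
627 = 1·613 + 14, so a_1 = 1
613 = 43·14 + 11, so a_2 = 43
14 = 1·11 + 3, so a_3 = 1
11 = 3·3 + 2, so a_4 = 3

3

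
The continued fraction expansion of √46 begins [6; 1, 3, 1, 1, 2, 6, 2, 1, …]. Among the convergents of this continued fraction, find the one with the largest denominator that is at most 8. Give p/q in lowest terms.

34/5

List convergents until the denominator exceeds the bound:
a_0 = 6: 6/1  (≤ bound)
a_1 = 1: 7/1  (≤ bound)
a_2 = 3: 27/4  (≤ bound)
a_3 = 1: 34/5  (≤ bound)
a_4 = 1: 61/9  (> 8, stop)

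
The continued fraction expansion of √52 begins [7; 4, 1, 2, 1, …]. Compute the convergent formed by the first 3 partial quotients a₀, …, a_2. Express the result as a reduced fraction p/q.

Starting at the tail and folding back:
Start with 1.
4 + 1/(1/1) = 4 + 1/1 = 5/1
7 + 1/(5/1) = 7 + 1/5 = 36/5

36/5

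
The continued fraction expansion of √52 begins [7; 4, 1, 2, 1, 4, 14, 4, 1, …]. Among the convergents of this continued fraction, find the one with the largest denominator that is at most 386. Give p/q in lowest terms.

649/90

a_0 = 7: 7/1  (≤ bound)
a_1 = 4: 29/4  (≤ bound)
a_2 = 1: 36/5  (≤ bound)
a_3 = 2: 101/14  (≤ bound)
a_4 = 1: 137/19  (≤ bound)
a_5 = 4: 649/90  (≤ bound)
a_6 = 14: 9223/1279  (> 386, stop)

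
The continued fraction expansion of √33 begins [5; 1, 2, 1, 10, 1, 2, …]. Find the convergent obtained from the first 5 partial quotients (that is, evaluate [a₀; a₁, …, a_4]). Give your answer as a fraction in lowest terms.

247/43

Work from the innermost term outward:
Start with 10.
1 + 1/(10/1) = 1 + 1/10 = 11/10
2 + 1/(11/10) = 2 + 10/11 = 32/11
1 + 1/(32/11) = 1 + 11/32 = 43/32
5 + 1/(43/32) = 5 + 32/43 = 247/43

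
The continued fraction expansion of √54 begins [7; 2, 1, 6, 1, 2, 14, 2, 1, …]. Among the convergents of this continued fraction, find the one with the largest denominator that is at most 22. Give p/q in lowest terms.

List convergents until the denominator exceeds the bound:
a_0 = 7: 7/1  (≤ bound)
a_1 = 2: 15/2  (≤ bound)
a_2 = 1: 22/3  (≤ bound)
a_3 = 6: 147/20  (≤ bound)
a_4 = 1: 169/23  (> 22, stop)

147/20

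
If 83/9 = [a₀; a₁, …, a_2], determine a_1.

83 ÷ 9 → quotient 9, remainder 2
9 ÷ 2 → quotient 4, remainder 1

4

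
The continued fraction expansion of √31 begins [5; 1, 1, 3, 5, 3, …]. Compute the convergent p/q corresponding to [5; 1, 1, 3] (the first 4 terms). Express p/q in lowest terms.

39/7

a_0 = 5: 5/1
a_1 = 1: 6/1
a_2 = 1: 11/2
a_3 = 3: 39/7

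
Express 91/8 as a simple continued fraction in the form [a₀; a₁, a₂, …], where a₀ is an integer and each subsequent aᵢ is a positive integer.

[11; 2, 1, 2]

91 = 11·8 + 3, so a_0 = 11
8 = 2·3 + 2, so a_1 = 2
3 = 1·2 + 1, so a_2 = 1
2 = 2·1 + 0, so a_3 = 2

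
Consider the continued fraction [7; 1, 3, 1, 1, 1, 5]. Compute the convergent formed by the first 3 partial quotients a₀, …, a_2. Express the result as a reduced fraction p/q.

Compute successive convergents:
a_0 = 7: 7/1
a_1 = 1: 8/1
a_2 = 3: 31/4

31/4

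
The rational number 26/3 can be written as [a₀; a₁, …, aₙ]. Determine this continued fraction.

26 ÷ 3 → quotient 8, remainder 2
3 ÷ 2 → quotient 1, remainder 1
2 ÷ 1 → quotient 2, remainder 0

[8; 1, 2]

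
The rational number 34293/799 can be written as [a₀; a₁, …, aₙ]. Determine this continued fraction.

[42; 1, 11, 2, 15, 2]

34293 ÷ 799 → quotient 42, remainder 735
799 ÷ 735 → quotient 1, remainder 64
735 ÷ 64 → quotient 11, remainder 31
64 ÷ 31 → quotient 2, remainder 2
31 ÷ 2 → quotient 15, remainder 1
2 ÷ 1 → quotient 2, remainder 0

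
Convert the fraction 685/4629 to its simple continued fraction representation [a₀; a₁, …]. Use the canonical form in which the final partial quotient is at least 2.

[0; 6, 1, 3, 7, 1, 9, 2]

685 ÷ 4629 → quotient 0, remainder 685
4629 ÷ 685 → quotient 6, remainder 519
685 ÷ 519 → quotient 1, remainder 166
519 ÷ 166 → quotient 3, remainder 21
166 ÷ 21 → quotient 7, remainder 19
21 ÷ 19 → quotient 1, remainder 2
19 ÷ 2 → quotient 9, remainder 1
2 ÷ 1 → quotient 2, remainder 0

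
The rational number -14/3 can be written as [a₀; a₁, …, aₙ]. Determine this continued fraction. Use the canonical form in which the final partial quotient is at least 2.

[-5; 3]

-14 ÷ 3 → quotient -5, remainder 1
3 ÷ 1 → quotient 3, remainder 0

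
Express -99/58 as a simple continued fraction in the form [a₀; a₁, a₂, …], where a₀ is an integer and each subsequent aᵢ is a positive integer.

Repeatedly divide and take the remainder:
-99 ÷ 58 → quotient -2, remainder 17
58 ÷ 17 → quotient 3, remainder 7
17 ÷ 7 → quotient 2, remainder 3
7 ÷ 3 → quotient 2, remainder 1
3 ÷ 1 → quotient 3, remainder 0

[-2; 3, 2, 2, 3]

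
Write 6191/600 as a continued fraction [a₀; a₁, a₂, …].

[10; 3, 7, 13, 2]

6191 ÷ 600 → quotient 10, remainder 191
600 ÷ 191 → quotient 3, remainder 27
191 ÷ 27 → quotient 7, remainder 2
27 ÷ 2 → quotient 13, remainder 1
2 ÷ 1 → quotient 2, remainder 0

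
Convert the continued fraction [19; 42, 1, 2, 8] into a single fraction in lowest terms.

20298/1067

a_0 = 19: 19/1
a_1 = 42: 799/42
a_2 = 1: 818/43
a_3 = 2: 2435/128
a_4 = 8: 20298/1067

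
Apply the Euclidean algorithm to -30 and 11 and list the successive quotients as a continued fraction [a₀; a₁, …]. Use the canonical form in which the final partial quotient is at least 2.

[-3; 3, 1, 2]

-30 = -3·11 + 3, so a_0 = -3
11 = 3·3 + 2, so a_1 = 3
3 = 1·2 + 1, so a_2 = 1
2 = 2·1 + 0, so a_3 = 2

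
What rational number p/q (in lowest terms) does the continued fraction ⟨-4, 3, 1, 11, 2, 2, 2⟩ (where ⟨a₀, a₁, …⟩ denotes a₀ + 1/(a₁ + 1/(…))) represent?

Start with 2.
2 + 1/(2/1) = 2 + 1/2 = 5/2
2 + 1/(5/2) = 2 + 2/5 = 12/5
11 + 1/(12/5) = 11 + 5/12 = 137/12
1 + 1/(137/12) = 1 + 12/137 = 149/137
3 + 1/(149/137) = 3 + 137/149 = 584/149
-4 + 1/(584/149) = -4 + 149/584 = -2187/584

-2187/584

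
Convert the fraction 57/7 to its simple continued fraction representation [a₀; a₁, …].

[8; 7]

Run the Euclidean algorithm, recording each quotient:
57 ÷ 7 → quotient 8, remainder 1
7 ÷ 1 → quotient 7, remainder 0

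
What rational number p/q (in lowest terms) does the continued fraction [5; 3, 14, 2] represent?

474/89

Use the convergent recurrence hₖ = aₖ·hₖ₋₁ + hₖ₋₂ (and likewise for the denominators kₖ):
a_0 = 5: 5/1
a_1 = 3: 16/3
a_2 = 14: 229/43
a_3 = 2: 474/89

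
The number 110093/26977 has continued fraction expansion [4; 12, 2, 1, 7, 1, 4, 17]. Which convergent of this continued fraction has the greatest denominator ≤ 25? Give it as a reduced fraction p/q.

List convergents until the denominator exceeds the bound:
a_0 = 4: 4/1  (≤ bound)
a_1 = 12: 49/12  (≤ bound)
a_2 = 2: 102/25  (≤ bound)
a_3 = 1: 151/37  (> 25, stop)

102/25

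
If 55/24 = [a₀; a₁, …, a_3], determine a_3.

⌊55/24⌋ = 2, remainder 7
⌊24/7⌋ = 3, remainder 3
⌊7/3⌋ = 2, remainder 1
⌊3/1⌋ = 3, remainder 0

3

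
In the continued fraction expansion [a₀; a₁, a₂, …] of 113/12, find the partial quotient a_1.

113 = 9·12 + 5, so a_0 = 9
12 = 2·5 + 2, so a_1 = 2

2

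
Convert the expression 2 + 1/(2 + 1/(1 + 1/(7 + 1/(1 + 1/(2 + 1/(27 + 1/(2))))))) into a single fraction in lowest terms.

a_0 = 2: 2/1
a_1 = 2: 5/2
a_2 = 1: 7/3
a_3 = 7: 54/23
a_4 = 1: 61/26
a_5 = 2: 176/75
a_6 = 27: 4813/2051
a_7 = 2: 9802/4177

9802/4177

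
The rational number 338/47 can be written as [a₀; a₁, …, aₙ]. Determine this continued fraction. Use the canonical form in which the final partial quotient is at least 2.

338 ÷ 47 → quotient 7, remainder 9
47 ÷ 9 → quotient 5, remainder 2
9 ÷ 2 → quotient 4, remainder 1
2 ÷ 1 → quotient 2, remainder 0

[7; 5, 4, 2]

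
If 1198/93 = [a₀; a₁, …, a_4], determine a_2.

7

⌊1198/93⌋ = 12, remainder 82
⌊93/82⌋ = 1, remainder 11
⌊82/11⌋ = 7, remainder 5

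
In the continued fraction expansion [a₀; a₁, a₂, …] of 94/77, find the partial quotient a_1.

Repeatedly divide and take the remainder:
94 ÷ 77 → quotient 1, remainder 17
77 ÷ 17 → quotient 4, remainder 9

4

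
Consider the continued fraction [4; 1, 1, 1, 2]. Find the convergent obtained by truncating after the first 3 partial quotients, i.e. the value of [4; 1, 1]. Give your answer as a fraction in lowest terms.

a_0 = 4: 4/1
a_1 = 1: 5/1
a_2 = 1: 9/2

9/2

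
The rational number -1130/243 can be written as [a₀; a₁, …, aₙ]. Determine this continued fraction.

-1130 = -5·243 + 85, so a_0 = -5
243 = 2·85 + 73, so a_1 = 2
85 = 1·73 + 12, so a_2 = 1
73 = 6·12 + 1, so a_3 = 6
12 = 12·1 + 0, so a_4 = 12

[-5; 2, 1, 6, 12]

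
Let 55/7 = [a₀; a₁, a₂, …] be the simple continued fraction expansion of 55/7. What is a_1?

⌊55/7⌋ = 7, remainder 6
⌊7/6⌋ = 1, remainder 1

1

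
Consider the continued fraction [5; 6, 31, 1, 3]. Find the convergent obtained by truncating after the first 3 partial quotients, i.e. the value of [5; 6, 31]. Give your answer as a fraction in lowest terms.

a_0 = 5: 5/1
a_1 = 6: 31/6
a_2 = 31: 966/187

966/187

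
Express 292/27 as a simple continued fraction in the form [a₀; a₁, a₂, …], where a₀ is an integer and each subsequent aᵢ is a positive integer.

292 = 10·27 + 22, so a_0 = 10
27 = 1·22 + 5, so a_1 = 1
22 = 4·5 + 2, so a_2 = 4
5 = 2·2 + 1, so a_3 = 2
2 = 2·1 + 0, so a_4 = 2

[10; 1, 4, 2, 2]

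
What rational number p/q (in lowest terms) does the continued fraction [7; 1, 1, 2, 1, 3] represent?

197/26

a_0 = 7: 7/1
a_1 = 1: 8/1
a_2 = 1: 15/2
a_3 = 2: 38/5
a_4 = 1: 53/7
a_5 = 3: 197/26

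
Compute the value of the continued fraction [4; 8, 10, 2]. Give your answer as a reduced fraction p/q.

Collapse the nested fraction from the inside out:
Start with 2.
10 + 1/(2/1) = 10 + 1/2 = 21/2
8 + 1/(21/2) = 8 + 2/21 = 170/21
4 + 1/(170/21) = 4 + 21/170 = 701/170

701/170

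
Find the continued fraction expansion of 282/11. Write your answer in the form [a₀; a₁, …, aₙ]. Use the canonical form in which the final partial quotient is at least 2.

Run the Euclidean algorithm, recording each quotient:
282 ÷ 11 → quotient 25, remainder 7
11 ÷ 7 → quotient 1, remainder 4
7 ÷ 4 → quotient 1, remainder 3
4 ÷ 3 → quotient 1, remainder 1
3 ÷ 1 → quotient 3, remainder 0

[25; 1, 1, 1, 3]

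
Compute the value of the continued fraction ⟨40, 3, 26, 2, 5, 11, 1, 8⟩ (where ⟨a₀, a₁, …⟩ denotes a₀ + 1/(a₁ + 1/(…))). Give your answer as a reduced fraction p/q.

a_0 = 40: 40/1
a_1 = 3: 121/3
a_2 = 26: 3186/79
a_3 = 2: 6493/161
a_4 = 5: 35651/884
a_5 = 11: 398654/9885
a_6 = 1: 434305/10769
a_7 = 8: 3873094/96037

3873094/96037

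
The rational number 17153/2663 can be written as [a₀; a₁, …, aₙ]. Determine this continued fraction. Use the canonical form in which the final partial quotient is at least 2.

[6; 2, 3, 1, 3, 15, 2, 2]

⌊17153/2663⌋ = 6, remainder 1175
⌊2663/1175⌋ = 2, remainder 313
⌊1175/313⌋ = 3, remainder 236
⌊313/236⌋ = 1, remainder 77
⌊236/77⌋ = 3, remainder 5
⌊77/5⌋ = 15, remainder 2
⌊5/2⌋ = 2, remainder 1
⌊2/1⌋ = 2, remainder 0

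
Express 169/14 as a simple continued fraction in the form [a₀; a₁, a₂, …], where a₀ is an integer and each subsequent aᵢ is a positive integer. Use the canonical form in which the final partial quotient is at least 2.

⌊169/14⌋ = 12, remainder 1
⌊14/1⌋ = 14, remainder 0

[12; 14]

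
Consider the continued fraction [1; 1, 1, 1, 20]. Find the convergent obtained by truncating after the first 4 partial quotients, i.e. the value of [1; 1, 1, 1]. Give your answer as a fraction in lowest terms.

5/3

Start with 1.
1 + 1/(1/1) = 1 + 1/1 = 2/1
1 + 1/(2/1) = 1 + 1/2 = 3/2
1 + 1/(3/2) = 1 + 2/3 = 5/3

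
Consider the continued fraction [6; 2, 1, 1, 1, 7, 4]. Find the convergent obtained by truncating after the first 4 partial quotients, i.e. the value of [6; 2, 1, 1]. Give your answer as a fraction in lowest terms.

Collapse the nested fraction from the inside out:
Start with 1.
1 + 1/(1/1) = 1 + 1/1 = 2/1
2 + 1/(2/1) = 2 + 1/2 = 5/2
6 + 1/(5/2) = 6 + 2/5 = 32/5

32/5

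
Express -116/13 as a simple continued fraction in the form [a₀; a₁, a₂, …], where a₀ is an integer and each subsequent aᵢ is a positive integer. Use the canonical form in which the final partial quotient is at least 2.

Repeatedly divide and take the remainder:
⌊-116/13⌋ = -9, remainder 1
⌊13/1⌋ = 13, remainder 0

[-9; 13]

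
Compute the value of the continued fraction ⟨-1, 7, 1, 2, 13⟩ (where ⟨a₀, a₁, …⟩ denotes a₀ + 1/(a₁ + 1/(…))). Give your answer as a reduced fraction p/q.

-267/307

a_0 = -1: -1/1
a_1 = 7: -6/7
a_2 = 1: -7/8
a_3 = 2: -20/23
a_4 = 13: -267/307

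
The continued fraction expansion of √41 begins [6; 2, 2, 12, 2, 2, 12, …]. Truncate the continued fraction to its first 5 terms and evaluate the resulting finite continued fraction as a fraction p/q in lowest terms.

a_0 = 6: 6/1
a_1 = 2: 13/2
a_2 = 2: 32/5
a_3 = 12: 397/62
a_4 = 2: 826/129

826/129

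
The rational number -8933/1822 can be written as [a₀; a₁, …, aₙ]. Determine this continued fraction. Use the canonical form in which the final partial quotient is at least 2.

-8933 ÷ 1822 → quotient -5, remainder 177
1822 ÷ 177 → quotient 10, remainder 52
177 ÷ 52 → quotient 3, remainder 21
52 ÷ 21 → quotient 2, remainder 10
21 ÷ 10 → quotient 2, remainder 1
10 ÷ 1 → quotient 10, remainder 0

[-5; 10, 3, 2, 2, 10]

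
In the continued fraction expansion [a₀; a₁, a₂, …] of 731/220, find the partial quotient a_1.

3

731 = 3·220 + 71, so a_0 = 3
220 = 3·71 + 7, so a_1 = 3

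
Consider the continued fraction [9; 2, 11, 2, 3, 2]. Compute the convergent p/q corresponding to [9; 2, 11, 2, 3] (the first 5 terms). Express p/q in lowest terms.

Start with 3.
2 + 1/(3/1) = 2 + 1/3 = 7/3
11 + 1/(7/3) = 11 + 3/7 = 80/7
2 + 1/(80/7) = 2 + 7/80 = 167/80
9 + 1/(167/80) = 9 + 80/167 = 1583/167

1583/167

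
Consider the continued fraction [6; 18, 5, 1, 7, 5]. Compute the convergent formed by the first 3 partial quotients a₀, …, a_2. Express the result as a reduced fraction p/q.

551/91

a_0 = 6: 6/1
a_1 = 18: 109/18
a_2 = 5: 551/91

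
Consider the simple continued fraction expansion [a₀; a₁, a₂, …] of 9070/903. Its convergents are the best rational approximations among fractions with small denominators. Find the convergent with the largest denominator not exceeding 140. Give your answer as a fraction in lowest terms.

1135/113

a_0 = 10: 10/1  (≤ bound)
a_1 = 22: 221/22  (≤ bound)
a_2 = 1: 231/23  (≤ bound)
a_3 = 1: 452/45  (≤ bound)
a_4 = 2: 1135/113  (≤ bound)
a_5 = 1: 1587/158  (> 140, stop)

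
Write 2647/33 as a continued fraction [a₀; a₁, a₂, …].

2647 ÷ 33 → quotient 80, remainder 7
33 ÷ 7 → quotient 4, remainder 5
7 ÷ 5 → quotient 1, remainder 2
5 ÷ 2 → quotient 2, remainder 1
2 ÷ 1 → quotient 2, remainder 0

[80; 4, 1, 2, 2]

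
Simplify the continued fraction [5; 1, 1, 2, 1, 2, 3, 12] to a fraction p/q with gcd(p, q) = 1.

4390/787

Work from the innermost term outward:
Start with 12.
3 + 1/(12/1) = 3 + 1/12 = 37/12
2 + 1/(37/12) = 2 + 12/37 = 86/37
1 + 1/(86/37) = 1 + 37/86 = 123/86
2 + 1/(123/86) = 2 + 86/123 = 332/123
1 + 1/(332/123) = 1 + 123/332 = 455/332
1 + 1/(455/332) = 1 + 332/455 = 787/455
5 + 1/(787/455) = 5 + 455/787 = 4390/787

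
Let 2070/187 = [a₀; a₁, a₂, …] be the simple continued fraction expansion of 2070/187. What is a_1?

14

2070 ÷ 187 → quotient 11, remainder 13
187 ÷ 13 → quotient 14, remainder 5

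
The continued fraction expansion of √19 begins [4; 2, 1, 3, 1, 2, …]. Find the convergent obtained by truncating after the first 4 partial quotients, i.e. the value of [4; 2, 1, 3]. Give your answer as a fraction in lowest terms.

48/11

Use the convergent recurrence hₖ = aₖ·hₖ₋₁ + hₖ₋₂ (and likewise for the denominators kₖ):
a_0 = 4: 4/1
a_1 = 2: 9/2
a_2 = 1: 13/3
a_3 = 3: 48/11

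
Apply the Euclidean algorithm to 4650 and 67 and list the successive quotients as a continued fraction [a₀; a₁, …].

[69; 2, 2, 13]

4650 ÷ 67 → quotient 69, remainder 27
67 ÷ 27 → quotient 2, remainder 13
27 ÷ 13 → quotient 2, remainder 1
13 ÷ 1 → quotient 13, remainder 0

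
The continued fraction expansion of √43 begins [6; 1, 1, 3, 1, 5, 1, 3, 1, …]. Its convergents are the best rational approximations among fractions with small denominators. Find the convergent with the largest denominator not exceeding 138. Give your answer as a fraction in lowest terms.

a_0 = 6: 6/1  (≤ bound)
a_1 = 1: 7/1  (≤ bound)
a_2 = 1: 13/2  (≤ bound)
a_3 = 3: 46/7  (≤ bound)
a_4 = 1: 59/9  (≤ bound)
a_5 = 5: 341/52  (≤ bound)
a_6 = 1: 400/61  (≤ bound)
a_7 = 3: 1541/235  (> 138, stop)

400/61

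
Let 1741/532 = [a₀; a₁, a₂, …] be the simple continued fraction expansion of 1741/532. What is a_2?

Run the Euclidean algorithm, recording each quotient:
1741 ÷ 532 → quotient 3, remainder 145
532 ÷ 145 → quotient 3, remainder 97
145 ÷ 97 → quotient 1, remainder 48

1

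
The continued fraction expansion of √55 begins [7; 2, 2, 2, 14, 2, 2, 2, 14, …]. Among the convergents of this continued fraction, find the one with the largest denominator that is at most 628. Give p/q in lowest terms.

a_0 = 7: 7/1  (≤ bound)
a_1 = 2: 15/2  (≤ bound)
a_2 = 2: 37/5  (≤ bound)
a_3 = 2: 89/12  (≤ bound)
a_4 = 14: 1283/173  (≤ bound)
a_5 = 2: 2655/358  (≤ bound)
a_6 = 2: 6593/889  (> 628, stop)

2655/358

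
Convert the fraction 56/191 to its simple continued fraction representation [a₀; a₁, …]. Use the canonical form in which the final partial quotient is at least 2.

Repeatedly divide and take the remainder:
56 = 0·191 + 56, so a_0 = 0
191 = 3·56 + 23, so a_1 = 3
56 = 2·23 + 10, so a_2 = 2
23 = 2·10 + 3, so a_3 = 2
10 = 3·3 + 1, so a_4 = 3
3 = 3·1 + 0, so a_5 = 3

[0; 3, 2, 2, 3, 3]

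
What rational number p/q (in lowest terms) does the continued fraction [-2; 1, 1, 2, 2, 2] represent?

a_0 = -2: -2/1
a_1 = 1: -1/1
a_2 = 1: -3/2
a_3 = 2: -7/5
a_4 = 2: -17/12
a_5 = 2: -41/29

-41/29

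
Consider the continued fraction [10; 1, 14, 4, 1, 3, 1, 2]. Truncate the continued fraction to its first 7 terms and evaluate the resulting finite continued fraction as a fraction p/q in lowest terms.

3991/365

Work from the innermost term outward:
Start with 1.
3 + 1/(1/1) = 3 + 1/1 = 4/1
1 + 1/(4/1) = 1 + 1/4 = 5/4
4 + 1/(5/4) = 4 + 4/5 = 24/5
14 + 1/(24/5) = 14 + 5/24 = 341/24
1 + 1/(341/24) = 1 + 24/341 = 365/341
10 + 1/(365/341) = 10 + 341/365 = 3991/365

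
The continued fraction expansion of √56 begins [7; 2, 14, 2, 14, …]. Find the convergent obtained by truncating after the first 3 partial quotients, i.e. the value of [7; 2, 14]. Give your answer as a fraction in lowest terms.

217/29

Start with 14.
2 + 1/(14/1) = 2 + 1/14 = 29/14
7 + 1/(29/14) = 7 + 14/29 = 217/29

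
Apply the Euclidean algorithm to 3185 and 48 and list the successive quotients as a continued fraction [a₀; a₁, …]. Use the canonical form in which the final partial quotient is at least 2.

[66; 2, 1, 4, 1, 2]

Repeatedly divide and take the remainder:
3185 ÷ 48 → quotient 66, remainder 17
48 ÷ 17 → quotient 2, remainder 14
17 ÷ 14 → quotient 1, remainder 3
14 ÷ 3 → quotient 4, remainder 2
3 ÷ 2 → quotient 1, remainder 1
2 ÷ 1 → quotient 2, remainder 0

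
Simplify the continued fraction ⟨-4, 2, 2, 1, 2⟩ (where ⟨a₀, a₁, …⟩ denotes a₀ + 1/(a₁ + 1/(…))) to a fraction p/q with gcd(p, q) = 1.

-68/19

Collapse the nested fraction from the inside out:
Start with 2.
1 + 1/(2/1) = 1 + 1/2 = 3/2
2 + 1/(3/2) = 2 + 2/3 = 8/3
2 + 1/(8/3) = 2 + 3/8 = 19/8
-4 + 1/(19/8) = -4 + 8/19 = -68/19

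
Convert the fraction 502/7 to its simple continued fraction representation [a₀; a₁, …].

⌊502/7⌋ = 71, remainder 5
⌊7/5⌋ = 1, remainder 2
⌊5/2⌋ = 2, remainder 1
⌊2/1⌋ = 2, remainder 0

[71; 1, 2, 2]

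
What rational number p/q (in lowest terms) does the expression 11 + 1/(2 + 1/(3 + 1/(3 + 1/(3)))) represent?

a_0 = 11: 11/1
a_1 = 2: 23/2
a_2 = 3: 80/7
a_3 = 3: 263/23
a_4 = 3: 869/76

869/76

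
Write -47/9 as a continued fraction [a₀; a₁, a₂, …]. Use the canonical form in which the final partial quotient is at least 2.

[-6; 1, 3, 2]

-47 = -6·9 + 7, so a_0 = -6
9 = 1·7 + 2, so a_1 = 1
7 = 3·2 + 1, so a_2 = 3
2 = 2·1 + 0, so a_3 = 2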